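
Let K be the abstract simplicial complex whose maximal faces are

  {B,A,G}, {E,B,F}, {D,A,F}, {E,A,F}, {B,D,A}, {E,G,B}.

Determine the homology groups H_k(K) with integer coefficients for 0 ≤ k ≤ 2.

Order the vertices as A < B < D < E < F < G. Listing each simplex with vertices in this order, K has dimension 2 with simplices:

  0-simplices (6): A, B, D, E, F, G
  1-simplices (12): AB, AD, AE, AF, AG, BD, BE, BF, BG, DF, EF, EG
  2-simplices (6): ABD, ABG, ADF, AEF, BEF, BEG

giving chain groups C_0 ≅ Z^6, C_1 ≅ Z^12, C_2 ≅ Z^6.

The boundary map ∂_1: C_1 → C_0 maps an edge to its endpoints' difference, ∂[p,q] = q − p. For instance
  ∂AG = G − A.
The resulting 6×12 matrix has rank 5, and its Smith normal form has invariant factors (1,1,1,1,1).

Boundary ∂_2: C_2 → C_1 sends each 2-simplex [p,q,r] to [q,r] − [p,r] + [p,q]. For instance
  ∂BEG = EG − BG + BE,
  ∂ABD = BD − AD + AB.
As a 12×6 matrix over Z this has rank 6, with invariant factors (1,1,1,1,1,1).

Reading off H_k = ker ∂_k / im ∂_{k+1}:

  H_0: rank C_0 − rank ∂_1 = 6 − 5 = 1, and the invariant factors of ∂_1 are all 1, so H_0 ≅ Z.
  H_1: rank ker ∂_1 − rank ∂_2 = (12 − 5) − 6 = 1, and the invariant factors of ∂_2 are all 1, so H_1 ≅ Z.
  H_2: rank ker ∂_2 − rank ∂_3 = (6 − 6) − 0 = 0, and there is no ∂_3, so H_2 ≅ 0.

As a check, the Euler characteristic is 6 − 12 + 6 = 0, which agrees with 1 − 1 + 0 = 0.
(K is a triangulation of the cylinder S^1 x I.)

H_0 = Z,  H_1 = Z,  H_2 = 0.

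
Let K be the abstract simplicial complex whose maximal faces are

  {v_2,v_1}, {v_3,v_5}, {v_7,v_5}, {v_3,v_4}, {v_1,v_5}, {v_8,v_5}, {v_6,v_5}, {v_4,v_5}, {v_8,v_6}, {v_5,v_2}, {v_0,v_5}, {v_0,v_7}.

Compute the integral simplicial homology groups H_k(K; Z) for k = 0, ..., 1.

H_0 ≅ Z,  H_1 ≅ Z^4.

Order the vertices as v_0 < v_1 < v_2 < v_3 < v_4 < v_5 < v_6 < v_7 < v_8. Listing each simplex with vertices in this order, K has dimension 1 with simplices:

  0-simplices (9): [v_0], [v_1], [v_2], [v_3], [v_4], [v_5], [v_6], [v_7], [v_8]
  1-simplices (12): [v_0,v_5], [v_0,v_7], [v_1,v_2], [v_1,v_5], [v_2,v_5], [v_3,v_4], [v_3,v_5], [v_4,v_5], [v_5,v_6], [v_5,v_7], [v_5,v_8], [v_6,v_8]

Hence C_0 ≅ Z^9, C_1 ≅ Z^12.

Boundary ∂_1: C_1 → C_0 sends each edge [p,q] (with p < q) to q − p.
The 9×12 boundary matrix has rank 8 and Smith normal form diag(1,1,1,1,1,1,1,1).

Now H_k = ker ∂_k / im ∂_{k+1}, so:

  H_0: rank C_0 − rank ∂_1 = 9 − 8 = 1, and the invariant factors of ∂_1 are all 1, so H_0 = Z.
  H_1: rank ker ∂_1 − rank ∂_2 = (12 − 8) − 0 = 4, and there is no ∂_2, so H_1 = Z^4.

As a check, the Euler characteristic is 9 − 12 = -3, which agrees with 1 − 4 = -3.
(K is a triangulation of a wedge of 4 circles.)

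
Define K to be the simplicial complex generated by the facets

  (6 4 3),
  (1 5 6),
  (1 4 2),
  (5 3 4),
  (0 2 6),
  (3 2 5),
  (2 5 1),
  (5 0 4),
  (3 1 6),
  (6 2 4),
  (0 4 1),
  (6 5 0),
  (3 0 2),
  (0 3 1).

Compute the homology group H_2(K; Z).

H_2 ≅ Z.

Order the vertices as 0 < 1 < 2 < 3 < 4 < 5 < 6. Listing each simplex with vertices in this order, K has dimension 2 with simplices:

  0-simplices (7): [0], [1], [2], [3], [4], [5], [6]
  1-simplices (21): [0,1], [0,2], [0,3], [0,4], [0,5], [0,6], [1,2], [1,3], [1,4], [1,5], [1,6], [2,3], [2,4], [2,5], [2,6], [3,4], [3,5], [3,6], [4,5], [4,6], [5,6]
  2-simplices (14): [0,1,3], [0,1,4], [0,2,3], [0,2,6], [0,4,5], [0,5,6], [1,2,4], [1,2,5], [1,3,6], [1,5,6], [2,3,5], [2,4,6], [3,4,5], [3,4,6]

Hence C_0 ≅ Z^7, C_1 ≅ Z^21, C_2 ≅ Z^14.

Boundary ∂_1: C_1 → C_0 maps an edge to its endpoints' difference, ∂[p,q] = q − p.
The resulting 7×21 matrix has rank 6, and its Smith normal form has invariant factors (1,1,1,1,1,1).

The boundary map ∂_2: C_2 → C_1 sends each 2-simplex [p,q,r] to [q,r] − [p,r] + [p,q]. For instance
  ∂[1,2,4] = [2,4] − [1,4] + [1,2],
  ∂[2,3,5] = [3,5] − [2,5] + [2,3].
As a 21×14 matrix over Z this has rank 13, with invariant factors (1,1,1,1,1,1,1,1,1,1,1,1,1).

Reading off H_k = ker ∂_k / im ∂_{k+1}:

  H_2: rank ker ∂_2 − rank ∂_3 = (14 − 13) − 0 = 1, and there is no ∂_3, so H_2 = Z.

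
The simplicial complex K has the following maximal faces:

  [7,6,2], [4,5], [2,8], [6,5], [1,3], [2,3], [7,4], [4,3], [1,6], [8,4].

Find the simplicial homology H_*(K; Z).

Order the vertices as 1 < 2 < 3 < 4 < 5 < 6 < 7 < 8. Listing each simplex with vertices in this order, K has dimension 2 with simplices:

  0-simplices (8): [1], [2], [3], [4], [5], [6], [7], [8]
  1-simplices (12): [1,3], [1,6], [2,3], [2,6], [2,7], [2,8], [3,4], [4,5], [4,7], [4,8], [5,6], [6,7]
  2-simplices (1): [2,6,7]

Hence C_0 ≅ Z^8, C_1 ≅ Z^12, C_2 ≅ Z^1.

The boundary map ∂_1: C_1 → C_0 is given by ∂[p,q] = [q] − [p].
The resulting 8×12 matrix has rank 7, and its Smith normal form has invariant factors (1,1,1,1,1,1,1).

Boundary ∂_2: C_2 → C_1 sends each 2-simplex [p,q,r] to [q,r] − [p,r] + [p,q]. For instance
  ∂[2,6,7] = [6,7] − [2,7] + [2,6].
As a 12×1 matrix over Z this has rank 1, with invariant factors (1).

From H_k ≅ ker(∂_k) / im(∂_{k+1}) we obtain:

  H_0: rank C_0 − rank ∂_1 = 8 − 7 = 1, and the invariant factors of ∂_1 are all 1, so H_0 = Z.
  H_1: rank ker ∂_1 − rank ∂_2 = (12 − 7) − 1 = 4, and the invariant factors of ∂_2 are all 1, so H_1 = Z^4.
  H_2: rank ker ∂_2 − rank ∂_3 = (1 − 1) − 0 = 0, and there is no ∂_3, so H_2 = 0.

H_0 ≅ Z,  H_1 ≅ Z^4,  H_2 = 0.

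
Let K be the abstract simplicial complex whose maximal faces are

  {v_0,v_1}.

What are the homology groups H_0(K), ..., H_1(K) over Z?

Fix the vertex order v_0 < v_1 and write every simplex with vertices in increasing order. Then dim K = 1 and the simplices of K are:

  0-simplices (2): [v_0], [v_1]
  1-simplices (1): [v_0,v_1]

so the chain groups are C_0 ≅ Z^2, C_1 ≅ Z^1.

Boundary ∂_1: C_1 → C_0 sends each edge [p,q] (with p < q) to q − p. For instance
  ∂[v_0,v_1] = [v_1] − [v_0].
The 2×1 boundary matrix has rank 1 and Smith normal form diag(1).

Computing H_k = (kernel of ∂_k) / (image of ∂_{k+1}):

  H_0: rank C_0 − rank ∂_1 = 2 − 1 = 1, and the invariant factors of ∂_1 are all 1, so H_0 = Z.
  H_1: rank ker ∂_1 − rank ∂_2 = (1 − 1) − 0 = 0, and there is no ∂_2, so H_1 = 0.

H_0 ≅ Z,  H_1 = 0.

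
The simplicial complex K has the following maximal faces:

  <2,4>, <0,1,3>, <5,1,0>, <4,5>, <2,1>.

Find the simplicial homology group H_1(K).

H_1 = Z.

K has 6 vertices, 8 edges, 2 triangles.
rank ∂_1 = 5, rank ∂_2 = 2 ⇒ b_1 = 8 − 5 − 2 = 1; all invariant factors of ∂_2 are 1 so no torsion. So H_1 ≅ Z.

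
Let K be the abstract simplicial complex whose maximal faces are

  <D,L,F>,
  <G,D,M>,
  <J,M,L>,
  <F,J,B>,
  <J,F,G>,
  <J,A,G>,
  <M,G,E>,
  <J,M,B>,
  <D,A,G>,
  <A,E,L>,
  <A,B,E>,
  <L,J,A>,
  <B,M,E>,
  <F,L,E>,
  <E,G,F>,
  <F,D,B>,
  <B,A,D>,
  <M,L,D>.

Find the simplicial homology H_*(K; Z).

We work with the vertex ordering A < B < D < E < F < G < J < L < M. The simplices of K, each written with vertices in increasing order, are:

  0-simplices (9): A, B, D, E, F, G, J, L, M
  1-simplices (27): AB, AD, AE, AG, AJ, AL, BD, BE, BF, BJ, BM, DF, DG, DL, DM, EF, EG, EL, EM, FG, FJ, FL, GJ, GM, JL, JM, LM
  2-simplices (18): ABD, ABE, ADG, AEL, AGJ, AJL, BDF, BEM, BFJ, BJM, DFL, DGM, DLM, EFG, EFL, EGM, FGJ, JLM

so the chain groups are C_0 ≅ Z^9, C_1 ≅ Z^27, C_2 ≅ Z^18.

Boundary ∂_1: C_1 → C_0 maps an edge to its endpoints' difference, ∂[p,q] = q − p. For instance
  ∂BM = M − B.
The 9×27 boundary matrix has rank 8 and Smith normal form diag(1,1,1,1,1,1,1,1).

The boundary map ∂_2: C_2 → C_1 sends each 2-simplex [p,q,r] to [q,r] − [p,r] + [p,q]. For instance
  ∂AGJ = GJ − AJ + AG,
  ∂BEM = EM − BM + BE.
The 27×18 boundary matrix has rank 17 and Smith normal form diag(1,1,1,1,1,1,1,1,1,1,1,1,1,1,1,1,1).

From H_k ≅ ker(∂_k) / im(∂_{k+1}) we obtain:

  H_0: rank C_0 − rank ∂_1 = 9 − 8 = 1, and the invariant factors of ∂_1 are all 1, so H_0 ≅ Z.
  H_1: rank ker ∂_1 − rank ∂_2 = (27 − 8) − 17 = 2, and the invariant factors of ∂_2 are all 1, so H_1 ≅ Z^2.
  H_2: rank ker ∂_2 − rank ∂_3 = (18 − 17) − 0 = 1, and there is no ∂_3, so H_2 ≅ Z.

As a check, the Euler characteristic is 9 − 27 + 18 = 0, which agrees with 1 − 2 + 1 = 0.
(K is a triangulation of the torus T^2.)

H_0 = Z,  H_1 = Z^2,  H_2 = Z.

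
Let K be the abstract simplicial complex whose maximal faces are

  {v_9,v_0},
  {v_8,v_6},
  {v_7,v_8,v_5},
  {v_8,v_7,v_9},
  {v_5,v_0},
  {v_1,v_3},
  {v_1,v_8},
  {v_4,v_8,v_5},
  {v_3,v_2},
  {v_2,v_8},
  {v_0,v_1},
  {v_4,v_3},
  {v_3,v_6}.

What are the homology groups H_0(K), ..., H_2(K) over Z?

H_0 = Z,  H_1 = Z^5,  H_2 = 0.

K has 10 vertices, 17 edges, 3 triangles.
rank ∂_0 = 0, rank ∂_1 = 9 ⇒ b_0 = 10 − 0 − 9 = 1; all invariant factors of ∂_1 are 1 so no torsion. So H_0 = Z.
rank ∂_1 = 9, rank ∂_2 = 3 ⇒ b_1 = 17 − 9 − 3 = 5; all invariant factors of ∂_2 are 1 so no torsion. So H_1 = Z^5.
rank ∂_2 = 3, rank ∂_3 = 0 ⇒ b_2 = 3 − 3 − 0 = 0. So H_2 = 0.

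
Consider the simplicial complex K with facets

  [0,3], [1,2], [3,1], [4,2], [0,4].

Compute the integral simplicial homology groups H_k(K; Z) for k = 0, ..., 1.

H_0 = Z,  H_1 = Z.

Order the vertices as 0 < 1 < 2 < 3 < 4. Listing each simplex with vertices in this order, K has dimension 1 with simplices:

  0-simplices (5): [0], [1], [2], [3], [4]
  1-simplices (5): [0,3], [0,4], [1,2], [1,3], [2,4]

so the chain groups are C_0 ≅ Z^5, C_1 ≅ Z^5.

The boundary map ∂_1: C_1 → C_0 is given by ∂[p,q] = [q] − [p].
The 5×5 boundary matrix has rank 4 and Smith normal form diag(1,1,1,1).

Computing H_k = (kernel of ∂_k) / (image of ∂_{k+1}):

  H_0: rank C_0 − rank ∂_1 = 5 − 4 = 1, and the invariant factors of ∂_1 are all 1, so H_0 ≅ Z.
  H_1: rank ker ∂_1 − rank ∂_2 = (5 − 4) − 0 = 1, and there is no ∂_2, so H_1 ≅ Z.

As a check, the Euler characteristic is 5 − 5 = 0, which agrees with 1 − 1 = 0.
(K is a triangulation of the circle S^1.)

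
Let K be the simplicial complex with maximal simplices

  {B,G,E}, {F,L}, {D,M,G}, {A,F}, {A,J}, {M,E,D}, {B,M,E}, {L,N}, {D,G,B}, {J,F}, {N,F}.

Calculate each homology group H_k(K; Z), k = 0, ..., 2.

H_0 = Z^2,  H_1 = Z^3,  H_2 = 0.

Take the total order A < B < D < E < F < G < J < L < M < N on the vertex set. Then K (dimension 2) consists of the simplices:

  0-simplices (10): A, B, D, E, F, G, J, L, M, N
  1-simplices (16): AF, AJ, BD, BE, BG, BM, DE, DG, DM, EG, EM, FJ, FL, FN, GM, LN
  2-simplices (5): BDG, BEG, BEM, DEM, DGM

Hence C_0 ≅ Z^10, C_1 ≅ Z^16, C_2 ≅ Z^5.

The boundary map ∂_1: C_1 → C_0 sends each edge [p,q] (with p < q) to q − p. For instance
  ∂BD = D − B.
The resulting 10×16 matrix has rank 8, and its Smith normal form has invariant factors (1,1,1,1,1,1,1,1).

The boundary map ∂_2: C_2 → C_1 acts by ∂[p,q,r] = [q,r] − [p,r] + [p,q]. For instance
  ∂BDG = DG − BG + BD,
  ∂DGM = GM − DM + DG.
This gives a 16×5 integer matrix of rank 5; reducing to Smith normal form yields diagonal entries (1,1,1,1,1).

Computing H_k = (kernel of ∂_k) / (image of ∂_{k+1}):

  H_0: rank C_0 − rank ∂_1 = 10 − 8 = 2, and the invariant factors of ∂_1 are all 1, so H_0 = Z^2.
  H_1: rank ker ∂_1 − rank ∂_2 = (16 − 8) − 5 = 3, and the invariant factors of ∂_2 are all 1, so H_1 = Z^3.
  H_2: rank ker ∂_2 − rank ∂_3 = (5 − 5) − 0 = 0, and there is no ∂_3, so H_2 = 0.

As a check, the Euler characteristic is 10 − 16 + 5 = -1, which agrees with 2 − 3 + 0 = -1.
(K is a triangulation of the disjoint union of a wedge of 2 circles and the Möbius band.)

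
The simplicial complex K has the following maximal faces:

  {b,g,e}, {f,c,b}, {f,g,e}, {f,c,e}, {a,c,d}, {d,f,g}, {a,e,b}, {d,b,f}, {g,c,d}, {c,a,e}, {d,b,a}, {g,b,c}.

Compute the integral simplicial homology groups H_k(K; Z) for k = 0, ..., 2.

H_0 ≅ Z,  H_1 ≅ Z/2,  H_2 = 0.

We work with the vertex ordering a < b < c < d < e < f < g. The simplices of K, each written with vertices in increasing order, are:

  0-simplices (7): a, b, c, d, e, f, g
  1-simplices (18): ab, ac, ad, ae, bc, bd, be, bf, bg, cd, ce, cf, cg, df, dg, ef, eg, fg
  2-simplices (12): abd, abe, acd, ace, bcf, bcg, bdf, beg, cdg, cef, dfg, efg

Hence C_0 ≅ Z^7, C_1 ≅ Z^18, C_2 ≅ Z^12.

Boundary ∂_1: C_1 → C_0 maps an edge to its endpoints' difference, ∂[p,q] = q − p.
The resulting 7×18 matrix has rank 6, and its Smith normal form has invariant factors (1,1,1,1,1,1).

The boundary map ∂_2: C_2 → C_1 acts by ∂[p,q,r] = [q,r] − [p,r] + [p,q]. For instance
  ∂ace = ce − ae + ac,
  ∂abd = bd − ad + ab.
The resulting 18×12 matrix has rank 12, and its Smith normal form has invariant factors (1,1,1,1,1,1,1,1,1,1,1,2).

Computing H_k = (kernel of ∂_k) / (image of ∂_{k+1}):

  H_0: rank C_0 − rank ∂_1 = 7 − 6 = 1, and the invariant factors of ∂_1 are all 1, so H_0 = Z.
  H_1: rank ker ∂_1 − rank ∂_2 = (18 − 6) − 12 = 0, and ∂_2 has invariant factor 2 > 1, so H_1 = Z/2.
  H_2: rank ker ∂_2 − rank ∂_3 = (12 − 12) − 0 = 0, and there is no ∂_3, so H_2 = 0.

(K is a triangulation of the real projective plane RP^2.)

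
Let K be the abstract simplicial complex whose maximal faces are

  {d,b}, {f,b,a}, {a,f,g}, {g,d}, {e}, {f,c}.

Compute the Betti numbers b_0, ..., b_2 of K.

We work with the vertex ordering a < b < c < d < e < f < g. The simplices of K, each written with vertices in increasing order, are:

  0-simplices (7): a, b, c, d, e, f, g
  1-simplices (8): ab, af, ag, bd, bf, cf, dg, fg
  2-simplices (2): abf, afg

so the chain groups are C_0 ≅ Z^7, C_1 ≅ Z^8, C_2 ≅ Z^2.

Boundary ∂_1: C_1 → C_0 is given by ∂[p,q] = [q] − [p]. For instance
  ∂ab = b − a.
This gives a 7×8 integer matrix of rank 5; reducing to Smith normal form yields diagonal entries (1,1,1,1,1).

Boundary ∂_2: C_2 → C_1 acts by ∂[p,q,r] = [q,r] − [p,r] + [p,q]. For instance
  ∂abf = bf − af + ab,
  ∂afg = fg − ag + af.
This gives a 8×2 integer matrix of rank 2; reducing to Smith normal form yields diagonal entries (1,1).

Computing H_k = (kernel of ∂_k) / (image of ∂_{k+1}):

  H_0: rank C_0 − rank ∂_1 = 7 − 5 = 2, and the invariant factors of ∂_1 are all 1, so H_0 ≅ Z^2.
  H_1: rank ker ∂_1 − rank ∂_2 = (8 − 5) − 2 = 1, and the invariant factors of ∂_2 are all 1, so H_1 ≅ Z.
  H_2: rank ker ∂_2 − rank ∂_3 = (2 − 2) − 0 = 0, and there is no ∂_3, so H_2 ≅ 0.

Hence the Betti numbers are b_0 = 2, b_1 = 1, b_2 = 0.

b_0 = 2, b_1 = 1, b_2 = 0.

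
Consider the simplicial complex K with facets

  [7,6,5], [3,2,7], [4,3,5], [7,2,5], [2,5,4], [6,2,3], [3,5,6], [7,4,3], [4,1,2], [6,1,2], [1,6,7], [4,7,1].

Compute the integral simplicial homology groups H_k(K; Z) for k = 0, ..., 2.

Fix the vertex order 1 < 2 < 3 < 4 < 5 < 6 < 7 and write every simplex with vertices in increasing order. Then dim K = 2 and the simplices of K are:

  0-simplices (7): [1], [2], [3], [4], [5], [6], [7]
  1-simplices (18): [1,2], [1,4], [1,6], [1,7], [2,3], [2,4], [2,5], [2,6], [2,7], [3,4], [3,5], [3,6], [3,7], [4,5], [4,7], [5,6], [5,7], [6,7]
  2-simplices (12): [1,2,4], [1,2,6], [1,4,7], [1,6,7], [2,3,6], [2,3,7], [2,4,5], [2,5,7], [3,4,5], [3,4,7], [3,5,6], [5,6,7]

Hence C_0 ≅ Z^7, C_1 ≅ Z^18, C_2 ≅ Z^12.

Boundary ∂_1: C_1 → C_0 maps an edge to its endpoints' difference, ∂[p,q] = q − p. For instance
  ∂[2,5] = [5] − [2].
As a 7×18 matrix over Z this has rank 6, with invariant factors (1,1,1,1,1,1).

The boundary map ∂_2: C_2 → C_1 acts by ∂[p,q,r] = [q,r] − [p,r] + [p,q]. For instance
  ∂[1,6,7] = [6,7] − [1,7] + [1,6],
  ∂[2,4,5] = [4,5] − [2,5] + [2,4].
The 18×12 boundary matrix has rank 12 and Smith normal form diag(1,1,1,1,1,1,1,1,1,1,1,2).

Now H_k = ker ∂_k / im ∂_{k+1}, so:

  H_0: rank C_0 − rank ∂_1 = 7 − 6 = 1, and the invariant factors of ∂_1 are all 1, so H_0 = Z.
  H_1: rank ker ∂_1 − rank ∂_2 = (18 − 6) − 12 = 0, and ∂_2 has invariant factor 2 > 1, so H_1 = Z_2.
  H_2: rank ker ∂_2 − rank ∂_3 = (12 − 12) − 0 = 0, and there is no ∂_3, so H_2 = 0.

As a check, the Euler characteristic is 7 − 18 + 12 = 1, which agrees with 1 − 0 + 0 = 1.

H_0 = Z,  H_1 = Z_2,  H_2 = 0.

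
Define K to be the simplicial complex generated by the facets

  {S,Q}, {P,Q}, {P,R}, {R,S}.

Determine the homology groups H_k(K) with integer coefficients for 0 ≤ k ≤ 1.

Take the total order P < Q < R < S on the vertex set. Then K (dimension 1) consists of the simplices:

  0-simplices (4): P, Q, R, S
  1-simplices (4): PQ, PR, QS, RS

Hence C_0 ≅ Z^4, C_1 ≅ Z^4.

∂_1: C_1 → C_0 is given by ∂[p,q] = [q] − [p]. For instance
  ∂RS = S − R.
This gives a 4×4 integer matrix of rank 3; reducing to Smith normal form yields diagonal entries (1,1,1).

Now H_k = ker ∂_k / im ∂_{k+1}, so:

  H_0: rank C_0 − rank ∂_1 = 4 − 3 = 1, and the invariant factors of ∂_1 are all 1, so H_0 = Z.
  H_1: rank ker ∂_1 − rank ∂_2 = (4 − 3) − 0 = 1, and there is no ∂_2, so H_1 = Z.

As a check, the Euler characteristic is 4 − 4 = 0, which agrees with 1 − 1 = 0.
(K is a triangulation of the circle S^1.)

H_0 ≅ Z,  H_1 ≅ Z.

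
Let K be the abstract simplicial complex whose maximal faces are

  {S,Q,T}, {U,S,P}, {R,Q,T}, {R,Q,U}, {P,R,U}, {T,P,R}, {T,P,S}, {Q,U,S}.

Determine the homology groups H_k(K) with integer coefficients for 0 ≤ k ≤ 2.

H_0 = Z,  H_1 = 0,  H_2 = Z.

Order the vertices as P < Q < R < S < T < U. Listing each simplex with vertices in this order, K has dimension 2 with simplices:

  0-simplices (6): P, Q, R, S, T, U
  1-simplices (12): PR, PS, PT, PU, QR, QS, QT, QU, RT, RU, ST, SU
  2-simplices (8): PRT, PRU, PST, PSU, QRT, QRU, QST, QSU

giving chain groups C_0 ≅ Z^6, C_1 ≅ Z^12, C_2 ≅ Z^8.

The boundary map ∂_1: C_1 → C_0 sends each edge [p,q] (with p < q) to q − p.
This gives a 6×12 integer matrix of rank 5; reducing to Smith normal form yields diagonal entries (1,1,1,1,1).

The boundary map ∂_2: C_2 → C_1 maps a triangle to the signed sum of its edges. For instance
  ∂QRU = RU − QU + QR,
  ∂QST = ST − QT + QS.
As a 12×8 matrix over Z this has rank 7, with invariant factors (1,1,1,1,1,1,1).

Reading off H_k = ker ∂_k / im ∂_{k+1}:

  H_0: rank C_0 − rank ∂_1 = 6 − 5 = 1, and the invariant factors of ∂_1 are all 1, so H_0 = Z.
  H_1: rank ker ∂_1 − rank ∂_2 = (12 − 5) − 7 = 0, and the invariant factors of ∂_2 are all 1, so H_1 = 0.
  H_2: rank ker ∂_2 − rank ∂_3 = (8 − 7) − 0 = 1, and there is no ∂_3, so H_2 = Z.

(K is a triangulation of the 2-sphere S^2.)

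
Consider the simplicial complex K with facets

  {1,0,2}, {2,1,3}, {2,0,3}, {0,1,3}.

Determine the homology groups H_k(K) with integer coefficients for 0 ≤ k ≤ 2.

K has 4 vertices, 6 edges, 4 triangles.
rank ∂_0 = 0, rank ∂_1 = 3 ⇒ b_0 = 4 − 0 − 3 = 1; all invariant factors of ∂_1 are 1 so no torsion. So H_0 = Z.
rank ∂_1 = 3, rank ∂_2 = 3 ⇒ b_1 = 6 − 3 − 3 = 0; all invariant factors of ∂_2 are 1 so no torsion. So H_1 = 0.
rank ∂_2 = 3, rank ∂_3 = 0 ⇒ b_2 = 4 − 3 − 0 = 1. So H_2 = Z.

H_0 = Z,  H_1 = 0,  H_2 = Z.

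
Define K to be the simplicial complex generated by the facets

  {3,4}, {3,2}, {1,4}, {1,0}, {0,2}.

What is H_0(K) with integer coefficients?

K has 5 vertices, 5 edges.
rank ∂_0 = 0, rank ∂_1 = 4 ⇒ b_0 = 5 − 0 − 4 = 1; all invariant factors of ∂_1 are 1 so no torsion. So H_0 = Z.

H_0 ≅ Z.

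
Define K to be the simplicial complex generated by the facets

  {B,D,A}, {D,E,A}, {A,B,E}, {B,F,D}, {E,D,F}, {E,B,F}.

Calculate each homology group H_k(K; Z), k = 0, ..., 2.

Fix the vertex order A < B < D < E < F and write every simplex with vertices in increasing order. Then dim K = 2 and the simplices of K are:

  0-simplices (5): A, B, D, E, F
  1-simplices (9): AB, AD, AE, BD, BE, BF, DE, DF, EF
  2-simplices (6): ABD, ABE, ADE, BDF, BEF, DEF

Hence C_0 ≅ Z^5, C_1 ≅ Z^9, C_2 ≅ Z^6.

The boundary map ∂_1: C_1 → C_0 sends each edge [p,q] (with p < q) to q − p. For instance
  ∂AE = E − A.
The resulting 5×9 matrix has rank 4, and its Smith normal form has invariant factors (1,1,1,1).

Boundary ∂_2: C_2 → C_1 sends each 2-simplex [p,q,r] to [q,r] − [p,r] + [p,q]. For instance
  ∂BDF = DF − BF + BD,
  ∂ADE = DE − AE + AD.
The resulting 9×6 matrix has rank 5, and its Smith normal form has invariant factors (1,1,1,1,1).

Computing H_k = (kernel of ∂_k) / (image of ∂_{k+1}):

  H_0: rank C_0 − rank ∂_1 = 5 − 4 = 1, and the invariant factors of ∂_1 are all 1, so H_0 ≅ Z.
  H_1: rank ker ∂_1 − rank ∂_2 = (9 − 4) − 5 = 0, and the invariant factors of ∂_2 are all 1, so H_1 ≅ 0.
  H_2: rank ker ∂_2 − rank ∂_3 = (6 − 5) − 0 = 1, and there is no ∂_3, so H_2 ≅ Z.

As a check, the Euler characteristic is 5 − 9 + 6 = 2, which agrees with 1 − 0 + 1 = 2.

H_0 ≅ Z,  H_1 = 0,  H_2 ≅ Z.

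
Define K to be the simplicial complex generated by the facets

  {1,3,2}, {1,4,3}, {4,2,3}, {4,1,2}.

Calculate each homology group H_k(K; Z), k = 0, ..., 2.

H_0 = Z,  H_1 = 0,  H_2 = Z.

Fix the vertex order 1 < 2 < 3 < 4 and write every simplex with vertices in increasing order. Then dim K = 2 and the simplices of K are:

  0-simplices (4): [1], [2], [3], [4]
  1-simplices (6): [1,2], [1,3], [1,4], [2,3], [2,4], [3,4]
  2-simplices (4): [1,2,3], [1,2,4], [1,3,4], [2,3,4]

so the chain groups are C_0 ≅ Z^4, C_1 ≅ Z^6, C_2 ≅ Z^4.

∂_1: C_1 → C_0 maps an edge to its endpoints' difference, ∂[p,q] = q − p. For instance
  ∂[2,3] = [3] − [2].
This gives a 4×6 integer matrix of rank 3; reducing to Smith normal form yields diagonal entries (1,1,1).

Boundary ∂_2: C_2 → C_1 maps a triangle to the signed sum of its edges. For instance
  ∂[1,2,4] = [2,4] − [1,4] + [1,2],
  ∂[1,3,4] = [3,4] − [1,4] + [1,3].
As a 6×4 matrix over Z this has rank 3, with invariant factors (1,1,1).

Reading off H_k = ker ∂_k / im ∂_{k+1}:

  H_0: rank C_0 − rank ∂_1 = 4 − 3 = 1, and the invariant factors of ∂_1 are all 1, so H_0 ≅ Z.
  H_1: rank ker ∂_1 − rank ∂_2 = (6 − 3) − 3 = 0, and the invariant factors of ∂_2 are all 1, so H_1 ≅ 0.
  H_2: rank ker ∂_2 − rank ∂_3 = (4 − 3) − 0 = 1, and there is no ∂_3, so H_2 ≅ Z.

(K is a triangulation of the 2-sphere S^2.)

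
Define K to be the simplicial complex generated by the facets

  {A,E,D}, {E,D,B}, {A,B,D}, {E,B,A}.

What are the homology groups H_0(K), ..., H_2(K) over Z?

H_0 = Z,  H_1 = 0,  H_2 = Z.

Order the vertices as A < B < D < E. Listing each simplex with vertices in this order, K has dimension 2 with simplices:

  0-simplices (4): A, B, D, E
  1-simplices (6): AB, AD, AE, BD, BE, DE
  2-simplices (4): ABD, ABE, ADE, BDE

so the chain groups are C_0 ≅ Z^4, C_1 ≅ Z^6, C_2 ≅ Z^4.

∂_1: C_1 → C_0 sends each edge [p,q] (with p < q) to q − p. For instance
  ∂BE = E − B.
The resulting 4×6 matrix has rank 3, and its Smith normal form has invariant factors (1,1,1).

Boundary ∂_2: C_2 → C_1 sends each 2-simplex [p,q,r] to [q,r] − [p,r] + [p,q]. For instance
  ∂ABD = BD − AD + AB,
  ∂ABE = BE − AE + AB.
As a 6×4 matrix over Z this has rank 3, with invariant factors (1,1,1).

Computing H_k = (kernel of ∂_k) / (image of ∂_{k+1}):

  H_0: rank C_0 − rank ∂_1 = 4 − 3 = 1, and the invariant factors of ∂_1 are all 1, so H_0 ≅ Z.
  H_1: rank ker ∂_1 − rank ∂_2 = (6 − 3) − 3 = 0, and the invariant factors of ∂_2 are all 1, so H_1 ≅ 0.
  H_2: rank ker ∂_2 − rank ∂_3 = (4 − 3) − 0 = 1, and there is no ∂_3, so H_2 ≅ Z.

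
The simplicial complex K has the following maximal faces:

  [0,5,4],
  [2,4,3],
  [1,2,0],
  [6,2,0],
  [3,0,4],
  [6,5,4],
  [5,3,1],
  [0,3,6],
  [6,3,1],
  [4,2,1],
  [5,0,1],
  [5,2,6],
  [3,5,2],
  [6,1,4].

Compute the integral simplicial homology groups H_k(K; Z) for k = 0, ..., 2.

K has 7 vertices, 21 edges, 14 triangles.
rank ∂_0 = 0, rank ∂_1 = 6 ⇒ b_0 = 7 − 0 − 6 = 1; all invariant factors of ∂_1 are 1 so no torsion. So H_0 = Z.
rank ∂_1 = 6, rank ∂_2 = 13 ⇒ b_1 = 21 − 6 − 13 = 2; all invariant factors of ∂_2 are 1 so no torsion. So H_1 = Z^2.
rank ∂_2 = 13, rank ∂_3 = 0 ⇒ b_2 = 14 − 13 − 0 = 1. So H_2 = Z.

H_0 ≅ Z,  H_1 ≅ Z^2,  H_2 ≅ Z.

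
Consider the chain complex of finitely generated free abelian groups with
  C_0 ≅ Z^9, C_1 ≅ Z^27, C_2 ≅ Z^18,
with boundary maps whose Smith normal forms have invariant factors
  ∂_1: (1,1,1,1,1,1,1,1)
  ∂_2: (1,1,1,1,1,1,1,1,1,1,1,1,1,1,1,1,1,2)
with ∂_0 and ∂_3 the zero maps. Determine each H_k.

H_0 = Z,  H_1 = Z ⊕ Z/2,  H_2 = 0.

H_0: b_0 = 9 − 0 − 8 = 1; torsion from ∂_1 factors > 1: none. So H_0 = Z.
H_1: b_1 = 27 − 8 − 18 = 1; torsion from ∂_2 factors > 1: [2]. So H_1 = Z ⊕ Z/2.
H_2: b_2 = 18 − 18 − 0 = 0; torsion from ∂_3 factors > 1: none. So H_2 = 0.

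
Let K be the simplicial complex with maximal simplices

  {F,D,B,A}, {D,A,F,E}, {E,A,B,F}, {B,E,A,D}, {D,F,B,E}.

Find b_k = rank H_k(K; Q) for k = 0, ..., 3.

We work with the vertex ordering A < B < D < E < F. The simplices of K, each written with vertices in increasing order, are:

  0-simplices (5): A, B, D, E, F
  1-simplices (10): AB, AD, AE, AF, BD, BE, BF, DE, DF, EF
  2-simplices (10): ABD, ABE, ABF, ADE, ADF, AEF, BDE, BDF, BEF, DEF
  3-simplices (5): ABDE, ABDF, ABEF, ADEF, BDEF

giving chain groups C_0 ≅ Z^5, C_1 ≅ Z^10, C_2 ≅ Z^10, C_3 ≅ Z^5.

Boundary ∂_1: C_1 → C_0 is given by ∂[p,q] = [q] − [p].
As a 5×10 matrix over Z this has rank 4, with invariant factors (1,1,1,1).

∂_2: C_2 → C_1 sends each 2-simplex [p,q,r] to [q,r] − [p,r] + [p,q]. For instance
  ∂ABF = BF − AF + AB,
  ∂BEF = EF − BF + BE.
This gives a 10×10 integer matrix of rank 6; reducing to Smith normal form yields diagonal entries (1,1,1,1,1,1).

Boundary ∂_3: C_3 → C_2 sends each 3-simplex σ to the alternating sum Σ_i (−1)^i (σ with its i-th vertex removed). For instance
  ∂ABDF = BDF − ADF + ABF − ABD,
  ∂BDEF = DEF − BEF + BDF − BDE.
The 10×5 boundary matrix has rank 4 and Smith normal form diag(1,1,1,1).

Computing H_k = (kernel of ∂_k) / (image of ∂_{k+1}):

  H_0: rank C_0 − rank ∂_1 = 5 − 4 = 1, and the invariant factors of ∂_1 are all 1, so H_0 = Z.
  H_1: rank ker ∂_1 − rank ∂_2 = (10 − 4) − 6 = 0, and the invariant factors of ∂_2 are all 1, so H_1 = 0.
  H_2: rank ker ∂_2 − rank ∂_3 = (10 − 6) − 4 = 0, and the invariant factors of ∂_3 are all 1, so H_2 = 0.
  H_3: rank ker ∂_3 − rank ∂_4 = (5 − 4) − 0 = 1, and there is no ∂_4, so H_3 = Z.

As a check, the Euler characteristic is 5 − 10 + 10 − 5 = 0, which agrees with 1 − 0 + 0 − 1 = 0.

Hence the Betti numbers are b_0 = 1, b_1 = 0, b_2 = 0, b_3 = 1.

b_0 = 1, b_1 = 0, b_2 = 0, b_3 = 1.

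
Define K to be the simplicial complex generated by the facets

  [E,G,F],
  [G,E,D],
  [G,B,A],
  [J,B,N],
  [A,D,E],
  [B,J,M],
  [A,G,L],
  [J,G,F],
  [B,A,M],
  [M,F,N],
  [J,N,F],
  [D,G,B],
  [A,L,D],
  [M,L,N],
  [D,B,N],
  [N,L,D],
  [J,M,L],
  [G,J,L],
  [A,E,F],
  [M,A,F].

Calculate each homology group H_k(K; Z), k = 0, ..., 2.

Take the total order A < B < D < E < F < G < J < L < M < N on the vertex set. Then K (dimension 2) consists of the simplices:

  0-simplices (10): A, B, D, E, F, G, J, L, M, N
  1-simplices (30): AB, AD, AE, AF, AG, AL, AM, BD, BG, BJ, BM, BN, DE, DG, DL, DN, EF, EG, FG, FJ, FM, FN, GJ, GL, JL, JM, JN, LM, LN, MN
  2-simplices (20): ABG, ABM, ADE, ADL, AEF, AFM, AGL, BDG, BDN, BJM, BJN, DEG, DLN, EFG, FGJ, FJN, FMN, GJL, JLM, LMN

giving chain groups C_0 ≅ Z^10, C_1 ≅ Z^30, C_2 ≅ Z^20.

∂_1: C_1 → C_0 sends each edge [p,q] (with p < q) to q − p.
This gives a 10×30 integer matrix of rank 9; reducing to Smith normal form yields diagonal entries (1,1,1,1,1,1,1,1,1).

The boundary map ∂_2: C_2 → C_1 sends each 2-simplex [p,q,r] to [q,r] − [p,r] + [p,q]. For instance
  ∂FGJ = GJ − FJ + FG,
  ∂ADL = DL − AL + AD.
As a 30×20 matrix over Z this has rank 20, with invariant factors (1,1,1,1,1,1,1,1,1,1,1,1,1,1,1,1,1,1,1,2).

Reading off H_k = ker ∂_k / im ∂_{k+1}:

  H_0: rank C_0 − rank ∂_1 = 10 − 9 = 1, and the invariant factors of ∂_1 are all 1, so H_0 ≅ Z.
  H_1: rank ker ∂_1 − rank ∂_2 = (30 − 9) − 20 = 1, and ∂_2 has invariant factor 2 > 1, so H_1 ≅ Z ⊕ Z_2.
  H_2: rank ker ∂_2 − rank ∂_3 = (20 − 20) − 0 = 0, and there is no ∂_3, so H_2 ≅ 0.

As a check, the Euler characteristic is 10 − 30 + 20 = 0, which agrees with 1 − 1 + 0 = 0.

H_0 = Z,  H_1 = Z ⊕ Z_2,  H_2 = 0.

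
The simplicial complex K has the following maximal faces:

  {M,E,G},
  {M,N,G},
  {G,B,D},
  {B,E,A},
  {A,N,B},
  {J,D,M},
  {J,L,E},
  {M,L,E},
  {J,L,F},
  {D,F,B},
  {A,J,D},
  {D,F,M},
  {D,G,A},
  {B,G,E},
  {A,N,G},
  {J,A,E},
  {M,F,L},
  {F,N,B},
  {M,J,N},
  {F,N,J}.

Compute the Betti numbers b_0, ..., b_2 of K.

Order the vertices as A < B < D < E < F < G < J < L < M < N. Listing each simplex with vertices in this order, K has dimension 2 with simplices:

  0-simplices (10): A, B, D, E, F, G, J, L, M, N
  1-simplices (30): AB, AD, AE, AG, AJ, AN, BD, BE, BF, BG, BN, DF, DG, DJ, DM, EG, EJ, EL, EM, FJ, FL, FM, FN, GM, GN, JL, JM, JN, LM, MN
  2-simplices (20): ABE, ABN, ADG, ADJ, AEJ, AGN, BDF, BDG, BEG, BFN, DFM, DJM, EGM, EJL, ELM, FJL, FJN, FLM, GMN, JMN

so the chain groups are C_0 ≅ Z^10, C_1 ≅ Z^30, C_2 ≅ Z^20.

Boundary ∂_1: C_1 → C_0 maps an edge to its endpoints' difference, ∂[p,q] = q − p.
The resulting 10×30 matrix has rank 9, and its Smith normal form has invariant factors (1,1,1,1,1,1,1,1,1).

Boundary ∂_2: C_2 → C_1 sends each 2-simplex [p,q,r] to [q,r] − [p,r] + [p,q]. For instance
  ∂JMN = MN − JN + JM,
  ∂FJN = JN − FN + FJ.
The 30×20 boundary matrix has rank 20 and Smith normal form diag(1,1,1,1,1,1,1,1,1,1,1,1,1,1,1,1,1,1,1,2).

From H_k ≅ ker(∂_k) / im(∂_{k+1}) we obtain:

  H_0: rank C_0 − rank ∂_1 = 10 − 9 = 1, and the invariant factors of ∂_1 are all 1, so H_0 ≅ Z.
  H_1: rank ker ∂_1 − rank ∂_2 = (30 − 9) − 20 = 1, and ∂_2 has invariant factor 2 > 1, so H_1 ≅ Z ⊕ Z/2.
  H_2: rank ker ∂_2 − rank ∂_3 = (20 − 20) − 0 = 0, and there is no ∂_3, so H_2 ≅ 0.

As a check, the Euler characteristic is 10 − 30 + 20 = 0, which agrees with 1 − 1 + 0 = 0.

Hence the Betti numbers are b_0 = 1, b_1 = 1, b_2 = 0.

b_0 = 1, b_1 = 1, b_2 = 0.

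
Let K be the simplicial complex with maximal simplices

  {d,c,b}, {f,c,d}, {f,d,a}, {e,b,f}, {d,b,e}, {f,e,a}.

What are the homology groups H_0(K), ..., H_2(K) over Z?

H_0 ≅ Z,  H_1 ≅ Z,  H_2 = 0.

Fix the vertex order a < b < c < d < e < f and write every simplex with vertices in increasing order. Then dim K = 2 and the simplices of K are:

  0-simplices (6): a, b, c, d, e, f
  1-simplices (12): ad, ae, af, bc, bd, be, bf, cd, cf, de, df, ef
  2-simplices (6): adf, aef, bcd, bde, bef, cdf

Hence C_0 ≅ Z^6, C_1 ≅ Z^12, C_2 ≅ Z^6.

∂_1: C_1 → C_0 maps an edge to its endpoints' difference, ∂[p,q] = q − p.
This gives a 6×12 integer matrix of rank 5; reducing to Smith normal form yields diagonal entries (1,1,1,1,1).

Boundary ∂_2: C_2 → C_1 maps a triangle to the signed sum of its edges. For instance
  ∂cdf = df − cf + cd,
  ∂bde = de − be + bd.
This gives a 12×6 integer matrix of rank 6; reducing to Smith normal form yields diagonal entries (1,1,1,1,1,1).

From H_k ≅ ker(∂_k) / im(∂_{k+1}) we obtain:

  H_0: rank C_0 − rank ∂_1 = 6 − 5 = 1, and the invariant factors of ∂_1 are all 1, so H_0 ≅ Z.
  H_1: rank ker ∂_1 − rank ∂_2 = (12 − 5) − 6 = 1, and the invariant factors of ∂_2 are all 1, so H_1 ≅ Z.
  H_2: rank ker ∂_2 − rank ∂_3 = (6 − 6) − 0 = 0, and there is no ∂_3, so H_2 ≅ 0.

As a check, the Euler characteristic is 6 − 12 + 6 = 0, which agrees with 1 − 1 + 0 = 0.
(K is a triangulation of the cylinder S^1 x I.)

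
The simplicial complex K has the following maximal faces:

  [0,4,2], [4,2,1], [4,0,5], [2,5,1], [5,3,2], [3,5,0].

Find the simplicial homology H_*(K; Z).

Take the total order 0 < 1 < 2 < 3 < 4 < 5 on the vertex set. Then K (dimension 2) consists of the simplices:

  0-simplices (6): [0], [1], [2], [3], [4], [5]
  1-simplices (12): [0,2], [0,3], [0,4], [0,5], [1,2], [1,4], [1,5], [2,3], [2,4], [2,5], [3,5], [4,5]
  2-simplices (6): [0,2,4], [0,3,5], [0,4,5], [1,2,4], [1,2,5], [2,3,5]

Hence C_0 ≅ Z^6, C_1 ≅ Z^12, C_2 ≅ Z^6.

∂_1: C_1 → C_0 maps an edge to its endpoints' difference, ∂[p,q] = q − p.
The 6×12 boundary matrix has rank 5 and Smith normal form diag(1,1,1,1,1).

∂_2: C_2 → C_1 acts by ∂[p,q,r] = [q,r] − [p,r] + [p,q]. For instance
  ∂[0,2,4] = [2,4] − [0,4] + [0,2],
  ∂[0,4,5] = [4,5] − [0,5] + [0,4].
The 12×6 boundary matrix has rank 6 and Smith normal form diag(1,1,1,1,1,1).

Now H_k = ker ∂_k / im ∂_{k+1}, so:

  H_0: rank C_0 − rank ∂_1 = 6 − 5 = 1, and the invariant factors of ∂_1 are all 1, so H_0 ≅ Z.
  H_1: rank ker ∂_1 − rank ∂_2 = (12 − 5) − 6 = 1, and the invariant factors of ∂_2 are all 1, so H_1 ≅ Z.
  H_2: rank ker ∂_2 − rank ∂_3 = (6 − 6) − 0 = 0, and there is no ∂_3, so H_2 ≅ 0.

(K is a triangulation of the cylinder S^1 x I.)

H_0 = Z,  H_1 = Z,  H_2 = 0.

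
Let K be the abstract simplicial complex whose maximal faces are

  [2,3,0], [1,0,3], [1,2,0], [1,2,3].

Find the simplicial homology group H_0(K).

H_0 ≅ Z.

Take the total order 0 < 1 < 2 < 3 on the vertex set. Then K (dimension 2) consists of the simplices:

  0-simplices (4): [0], [1], [2], [3]
  1-simplices (6): [0,1], [0,2], [0,3], [1,2], [1,3], [2,3]
  2-simplices (4): [0,1,2], [0,1,3], [0,2,3], [1,2,3]

Hence C_0 ≅ Z^4, C_1 ≅ Z^6, C_2 ≅ Z^4.

∂_1: C_1 → C_0 maps an edge to its endpoints' difference, ∂[p,q] = q − p. For instance
  ∂[1,2] = [2] − [1].
The 4×6 boundary matrix has rank 3 and Smith normal form diag(1,1,1).

The boundary map ∂_2: C_2 → C_1 maps a triangle to the signed sum of its edges. For instance
  ∂[1,2,3] = [2,3] − [1,3] + [1,2],
  ∂[0,1,3] = [1,3] − [0,3] + [0,1].
As a 6×4 matrix over Z this has rank 3, with invariant factors (1,1,1).

From H_k ≅ ker(∂_k) / im(∂_{k+1}) we obtain:

  H_0: rank C_0 − rank ∂_1 = 4 − 3 = 1, and the invariant factors of ∂_1 are all 1, so H_0 = Z.

(K is a triangulation of the 2-sphere S^2.)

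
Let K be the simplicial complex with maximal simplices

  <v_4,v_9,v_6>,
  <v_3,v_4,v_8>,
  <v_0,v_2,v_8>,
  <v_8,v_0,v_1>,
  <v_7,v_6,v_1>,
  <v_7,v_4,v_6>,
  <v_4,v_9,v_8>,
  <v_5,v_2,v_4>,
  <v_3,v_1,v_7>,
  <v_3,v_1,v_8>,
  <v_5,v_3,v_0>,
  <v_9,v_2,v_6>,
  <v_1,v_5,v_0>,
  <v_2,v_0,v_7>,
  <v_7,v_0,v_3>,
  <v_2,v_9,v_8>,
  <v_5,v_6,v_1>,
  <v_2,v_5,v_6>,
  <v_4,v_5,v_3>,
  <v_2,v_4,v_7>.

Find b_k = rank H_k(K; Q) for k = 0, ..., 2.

b_0 = 1, b_1 = 1, b_2 = 0.

Order the vertices as v_0 < v_1 < v_2 < v_3 < v_4 < v_5 < v_6 < v_7 < v_8 < v_9. Listing each simplex with vertices in this order, K has dimension 2 with simplices:

  0-simplices (10): [v_0], [v_1], [v_2], [v_3], [v_4], [v_5], [v_6], [v_7], [v_8], [v_9]
  1-simplices (30): (30 of them)
  2-simplices (20): (20 of them)

so the chain groups are C_0 ≅ Z^10, C_1 ≅ Z^30, C_2 ≅ Z^20.

∂_1: C_1 → C_0 maps an edge to its endpoints' difference, ∂[p,q] = q − p. For instance
  ∂[v_4,v_5] = [v_5] − [v_4].
This gives a 10×30 integer matrix of rank 9; reducing to Smith normal form yields diagonal entries (1,1,1,1,1,1,1,1,1).

∂_2: C_2 → C_1 maps a triangle to the signed sum of its edges. For instance
  ∂[v_1,v_5,v_6] = [v_5,v_6] − [v_1,v_6] + [v_1,v_5],
  ∂[v_0,v_3,v_7] = [v_3,v_7] − [v_0,v_7] + [v_0,v_3].
The resulting 30×20 matrix has rank 20, and its Smith normal form has invariant factors (1,1,1,1,1,1,1,1,1,1,1,1,1,1,1,1,1,1,1,2).

From H_k ≅ ker(∂_k) / im(∂_{k+1}) we obtain:

  H_0: rank C_0 − rank ∂_1 = 10 − 9 = 1, and the invariant factors of ∂_1 are all 1, so H_0 = Z.
  H_1: rank ker ∂_1 − rank ∂_2 = (30 − 9) − 20 = 1, and ∂_2 has invariant factor 2 > 1, so H_1 = Z ⊕ Z/2Z.
  H_2: rank ker ∂_2 − rank ∂_3 = (20 − 20) − 0 = 0, and there is no ∂_3, so H_2 = 0.

As a check, the Euler characteristic is 10 − 30 + 20 = 0, which agrees with 1 − 1 + 0 = 0.
(K is a triangulation of the Klein bottle.)

Hence the Betti numbers are b_0 = 1, b_1 = 1, b_2 = 0.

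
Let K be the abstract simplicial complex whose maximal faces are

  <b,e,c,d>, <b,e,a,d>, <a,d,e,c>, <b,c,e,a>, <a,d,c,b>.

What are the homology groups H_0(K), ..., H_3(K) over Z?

H_0 = Z,  H_1 = 0,  H_2 = 0,  H_3 = Z.

Fix the vertex order a < b < c < d < e and write every simplex with vertices in increasing order. Then dim K = 3 and the simplices of K are:

  0-simplices (5): a, b, c, d, e
  1-simplices (10): ab, ac, ad, ae, bc, bd, be, cd, ce, de
  2-simplices (10): abc, abd, abe, acd, ace, ade, bcd, bce, bde, cde
  3-simplices (5): abcd, abce, abde, acde, bcde

Hence C_0 ≅ Z^5, C_1 ≅ Z^10, C_2 ≅ Z^10, C_3 ≅ Z^5.

Boundary ∂_1: C_1 → C_0 sends each edge [p,q] (with p < q) to q − p. For instance
  ∂ac = c − a.
As a 5×10 matrix over Z this has rank 4, with invariant factors (1,1,1,1).

∂_2: C_2 → C_1 sends each 2-simplex [p,q,r] to [q,r] − [p,r] + [p,q]. For instance
  ∂abe = be − ae + ab,
  ∂bcd = cd − bd + bc.
This gives a 10×10 integer matrix of rank 6; reducing to Smith normal form yields diagonal entries (1,1,1,1,1,1).

∂_3: C_3 → C_2 sends each 3-simplex σ to the alternating sum Σ_i (−1)^i (σ with its i-th vertex removed). For instance
  ∂bcde = cde − bde + bce − bcd,
  ∂acde = cde − ade + ace − acd.
The resulting 10×5 matrix has rank 4, and its Smith normal form has invariant factors (1,1,1,1).

Now H_k = ker ∂_k / im ∂_{k+1}, so:

  H_0: rank C_0 − rank ∂_1 = 5 − 4 = 1, and the invariant factors of ∂_1 are all 1, so H_0 = Z.
  H_1: rank ker ∂_1 − rank ∂_2 = (10 − 4) − 6 = 0, and the invariant factors of ∂_2 are all 1, so H_1 = 0.
  H_2: rank ker ∂_2 − rank ∂_3 = (10 − 6) − 4 = 0, and the invariant factors of ∂_3 are all 1, so H_2 = 0.
  H_3: rank ker ∂_3 − rank ∂_4 = (5 − 4) − 0 = 1, and there is no ∂_4, so H_3 = Z.

As a check, the Euler characteristic is 5 − 10 + 10 − 5 = 0, which agrees with 1 − 0 + 0 − 1 = 0.
(K is a triangulation of the 3-sphere S^3.)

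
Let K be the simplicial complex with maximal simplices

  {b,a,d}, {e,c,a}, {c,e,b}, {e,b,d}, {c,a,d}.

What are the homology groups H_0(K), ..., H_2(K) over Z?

H_0 = Z,  H_1 = Z,  H_2 = 0.

K has 5 vertices, 10 edges, 5 triangles.
rank ∂_0 = 0, rank ∂_1 = 4 ⇒ b_0 = 5 − 0 − 4 = 1; all invariant factors of ∂_1 are 1 so no torsion. So H_0 = Z.
rank ∂_1 = 4, rank ∂_2 = 5 ⇒ b_1 = 10 − 4 − 5 = 1; all invariant factors of ∂_2 are 1 so no torsion. So H_1 = Z.
rank ∂_2 = 5, rank ∂_3 = 0 ⇒ b_2 = 5 − 5 − 0 = 0. So H_2 = 0.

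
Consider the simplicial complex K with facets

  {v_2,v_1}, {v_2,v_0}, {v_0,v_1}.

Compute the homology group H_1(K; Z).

H_1 ≅ Z.

We work with the vertex ordering v_0 < v_1 < v_2. The simplices of K, each written with vertices in increasing order, are:

  0-simplices (3): [v_0], [v_1], [v_2]
  1-simplices (3): [v_0,v_1], [v_0,v_2], [v_1,v_2]

so the chain groups are C_0 ≅ Z^3, C_1 ≅ Z^3.

∂_1: C_1 → C_0 is given by ∂[p,q] = [q] − [p]. For instance
  ∂[v_1,v_2] = [v_2] − [v_1].
This gives a 3×3 integer matrix of rank 2; reducing to Smith normal form yields diagonal entries (1,1).

Reading off H_k = ker ∂_k / im ∂_{k+1}:

  H_1: rank ker ∂_1 − rank ∂_2 = (3 − 2) − 0 = 1, and there is no ∂_2, so H_1 ≅ Z.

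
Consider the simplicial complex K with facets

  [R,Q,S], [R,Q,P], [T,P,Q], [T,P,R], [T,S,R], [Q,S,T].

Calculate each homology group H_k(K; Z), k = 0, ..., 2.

H_0 = Z,  H_1 = 0,  H_2 = Z.

K has 5 vertices, 9 edges, 6 triangles.
rank ∂_0 = 0, rank ∂_1 = 4 ⇒ b_0 = 5 − 0 − 4 = 1; all invariant factors of ∂_1 are 1 so no torsion. So H_0 ≅ Z.
rank ∂_1 = 4, rank ∂_2 = 5 ⇒ b_1 = 9 − 4 − 5 = 0; all invariant factors of ∂_2 are 1 so no torsion. So H_1 ≅ 0.
rank ∂_2 = 5, rank ∂_3 = 0 ⇒ b_2 = 6 − 5 − 0 = 1. So H_2 ≅ Z.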